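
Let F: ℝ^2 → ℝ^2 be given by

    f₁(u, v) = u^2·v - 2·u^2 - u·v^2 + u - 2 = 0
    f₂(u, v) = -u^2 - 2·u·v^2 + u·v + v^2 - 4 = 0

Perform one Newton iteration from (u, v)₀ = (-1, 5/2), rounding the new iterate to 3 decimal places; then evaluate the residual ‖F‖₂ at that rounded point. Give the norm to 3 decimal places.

At (-1, 5/2): F = (3.750, 11.250).
Jacobian J = [[2·u·v - 4·u - v^2 + 1, u^2 - 2·u·v], [-2·u - 2·v^2 + v, -4·u·v + u + 2·v]].
At the point, J = [[-6.250, 6.000], [-8.000, 14.000]] (det J = -39.500).
Solving J·Δ = −F gives Δ = (-0.380, -1.021).
Then the next iterate is (u, v)₁ = (-1.380, 1.479).
Re-evaluating at (-1.380, 1.479): F = (-1.35352, 0.27936), so ‖F‖₂ = 1.382.

1.382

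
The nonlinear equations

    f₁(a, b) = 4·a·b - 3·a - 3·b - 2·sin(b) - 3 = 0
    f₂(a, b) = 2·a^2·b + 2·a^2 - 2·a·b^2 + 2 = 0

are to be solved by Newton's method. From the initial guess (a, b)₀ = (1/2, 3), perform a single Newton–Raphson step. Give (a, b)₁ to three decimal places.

(1.702, -0.094)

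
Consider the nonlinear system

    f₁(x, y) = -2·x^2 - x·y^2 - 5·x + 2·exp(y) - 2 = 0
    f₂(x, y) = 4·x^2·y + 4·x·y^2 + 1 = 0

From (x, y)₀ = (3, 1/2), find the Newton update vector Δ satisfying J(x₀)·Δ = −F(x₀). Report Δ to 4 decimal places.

At (3, 1/2): F = (-32.452557, 22.0000).
Jacobian J = [[-4·x - y^2 - 5, -2·x·y + 2·exp(y)], [8·x·y + 4·y^2, 4·x^2 + 8·x·y]].
At the point, J = [[-17.2500, 0.297443], [13.0000, 48.0000]] (det J = -831.866753).
Solving J·Δ = −F gives Δ = (-1.8804, 0.0509).

(-1.8804, 0.0509)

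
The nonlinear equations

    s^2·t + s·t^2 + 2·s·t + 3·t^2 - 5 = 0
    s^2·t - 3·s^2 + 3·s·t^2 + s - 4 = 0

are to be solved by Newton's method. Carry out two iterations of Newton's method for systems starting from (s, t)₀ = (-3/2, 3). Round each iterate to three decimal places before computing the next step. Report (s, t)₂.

At (-3/2, 3): F = (6.250, -46.000).
Jacobian J = [[2·s·t + t^2 + 2·t, s^2 + 2·s·t + 2·s + 6·t], [2·s·t - 6·s + 3·t^2 + 1, s^2 + 6·s·t]].
At the point, J = [[6.000, 8.250], [28.000, -24.750]] (det J = -379.500).
Solving J·Δ = −F gives Δ = (0.592, -1.188).
Then the next iterate is (s, t)₁ = (-0.908, 1.812).
Round to (-0.908, 1.812) and repeat: F = (0.07209, -14.83129), J = [[3.61675, 6.58987], [13.00744, -9.04731]].
Δ = (0.820, -0.461), so (s, t)₂ = (-0.088, 1.351).

(-0.088, 1.351)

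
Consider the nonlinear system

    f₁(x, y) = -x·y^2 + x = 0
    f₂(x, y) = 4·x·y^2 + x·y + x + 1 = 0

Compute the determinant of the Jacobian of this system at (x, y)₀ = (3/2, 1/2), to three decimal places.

9.375

J = [[-y^2 + 1, -2·x·y], [4·y^2 + y + 1, 8·x·y + x]].
At the point, J = [[0.750, -1.500], [2.500, 7.500]].
det J = 9.375.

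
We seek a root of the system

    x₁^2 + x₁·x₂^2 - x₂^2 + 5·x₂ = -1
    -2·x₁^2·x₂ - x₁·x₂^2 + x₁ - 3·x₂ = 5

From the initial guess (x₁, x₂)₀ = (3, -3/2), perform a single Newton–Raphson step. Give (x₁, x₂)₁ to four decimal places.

At (3, -3/2): F = (7.0000, 22.7500).
Jacobian J = [[2·x₁ + x₂^2, 2·x₁·x₂ - 2·x₂ + 5], [-4·x₁·x₂ - x₂^2 + 1, -2·x₁^2 - 2·x₁·x₂ - 3]].
At the point, J = [[8.2500, -1.0000], [16.7500, -12.0000]] (det J = -82.2500).
Solving J·Δ = −F gives Δ = (-0.7447, 0.8564).
Then the next iterate is (x₁, x₂)₁ = (2.2553, -0.6436).

(2.2553, -0.6436)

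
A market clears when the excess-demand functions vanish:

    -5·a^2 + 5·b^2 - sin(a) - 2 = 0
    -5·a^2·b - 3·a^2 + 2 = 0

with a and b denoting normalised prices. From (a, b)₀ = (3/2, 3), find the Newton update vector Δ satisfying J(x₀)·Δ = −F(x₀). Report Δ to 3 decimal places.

At (3/2, 3): F = (30.75251, -38.500).
Jacobian J = [[-10·a - cos(a), 10·b], [-10·a·b - 6·a, -5·a^2]].
At the point, J = [[-15.07074, 30.000], [-54.000, -11.250]] (det J = 1789.54579).
Solving J·Δ = −F gives Δ = (-0.452, -1.252).

(-0.452, -1.252)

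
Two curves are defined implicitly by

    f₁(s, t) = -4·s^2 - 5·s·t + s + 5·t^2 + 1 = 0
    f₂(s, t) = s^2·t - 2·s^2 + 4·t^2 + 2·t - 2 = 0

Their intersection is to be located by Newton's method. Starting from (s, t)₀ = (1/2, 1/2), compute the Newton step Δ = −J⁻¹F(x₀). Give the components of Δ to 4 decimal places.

(0.1327, 0.0918)

At (1/2, 1/2): F = (0.5000, -0.3750).
Jacobian J = [[-8·s - 5·t + 1, -5·s + 10·t], [2·s·t - 4·s, s^2 + 8·t + 2]].
At the point, J = [[-5.5000, 2.5000], [-1.5000, 6.2500]] (det J = -30.6250).
Solving J·Δ = −F gives Δ = (0.1327, 0.0918).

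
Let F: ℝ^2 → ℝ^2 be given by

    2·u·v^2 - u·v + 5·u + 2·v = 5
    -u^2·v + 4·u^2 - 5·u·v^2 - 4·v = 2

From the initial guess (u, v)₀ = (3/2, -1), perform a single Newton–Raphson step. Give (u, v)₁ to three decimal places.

At (3/2, -1): F = (5.000, 5.750).
Jacobian J = [[2·v^2 - v + 5, 4·u·v - u + 2], [-2·u·v + 8·u - 5·v^2, -u^2 - 10·u·v - 4]].
At the point, J = [[8.000, -5.500], [10.000, 8.750]] (det J = 125.000).
Solving J·Δ = −F gives Δ = (-0.603, 0.032).
Then the next iterate is (u, v)₁ = (0.897, -0.968).

(0.897, -0.968)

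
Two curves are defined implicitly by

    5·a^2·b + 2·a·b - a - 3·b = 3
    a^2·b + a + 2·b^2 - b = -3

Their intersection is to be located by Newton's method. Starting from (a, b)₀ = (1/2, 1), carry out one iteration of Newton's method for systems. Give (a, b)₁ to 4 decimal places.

At (1/2, 1): F = (-4.2500, 4.7500).
Jacobian J = [[10·a·b + 2·b - 1, 5·a^2 + 2·a - 3], [2·a·b + 1, a^2 + 4·b - 1]].
At the point, J = [[6.0000, -0.7500], [2.0000, 3.2500]] (det J = 21.0000).
Solving J·Δ = −F gives Δ = (0.4881, -1.7619).
Then the next iterate is (a, b)₁ = (0.9881, -0.7619).

(0.9881, -0.7619)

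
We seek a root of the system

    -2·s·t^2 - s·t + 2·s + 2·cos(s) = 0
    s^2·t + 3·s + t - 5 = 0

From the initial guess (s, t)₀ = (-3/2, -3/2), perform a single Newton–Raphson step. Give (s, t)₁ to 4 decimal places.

At (-3/2, -3/2): F = (1.641474, -14.3750).
Jacobian J = [[-2·t^2 - t - 2·sin(s) + 2, -4·s·t - s], [2·s·t + 3, s^2 + 1]].
At the point, J = [[0.994990, -7.5000], [7.5000, 3.2500]] (det J = 59.483717).
Solving J·Δ = −F gives Δ = (1.7228, 0.4474).
Then the next iterate is (s, t)₁ = (0.2228, -1.0526).

(0.2228, -1.0526)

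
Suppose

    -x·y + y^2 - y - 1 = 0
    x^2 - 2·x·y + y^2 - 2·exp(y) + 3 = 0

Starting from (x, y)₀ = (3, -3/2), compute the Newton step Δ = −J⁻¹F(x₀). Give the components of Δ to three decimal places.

(-1.866, 0.636)

At (3, -3/2): F = (7.250, 22.80374).
Jacobian J = [[-y, -x + 2·y - 1], [2·x - 2·y, -2·x + 2·y - 2·exp(y)]].
At the point, J = [[1.500, -7.000], [9.000, -9.44626]] (det J = 48.83061).
Solving J·Δ = −F gives Δ = (-1.866, 0.636).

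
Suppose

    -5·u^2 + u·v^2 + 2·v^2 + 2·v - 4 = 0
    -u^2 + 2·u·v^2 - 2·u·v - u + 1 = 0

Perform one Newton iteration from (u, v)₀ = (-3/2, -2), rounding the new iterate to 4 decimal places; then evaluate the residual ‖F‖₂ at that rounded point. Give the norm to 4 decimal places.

At (-3/2, -2): F = (-17.2500, -17.7500).
Jacobian J = [[-10·u + v^2, 2·u·v + 4·v + 2], [-2·u + 2·v^2 - 2·v - 1, 4·u·v - 2·u]].
At the point, J = [[19.0000, 0.0000], [14.0000, 15.0000]] (det J = 285.0000).
Solving J·Δ = −F gives Δ = (0.9079, 0.3360).
Then the next iterate is (u, v)₁ = (-0.5921, -1.6640).
Re-evaluating at (-0.5921, -1.6640): F = (-5.182583, -4.007918), so ‖F‖₂ = 6.5515.

6.5515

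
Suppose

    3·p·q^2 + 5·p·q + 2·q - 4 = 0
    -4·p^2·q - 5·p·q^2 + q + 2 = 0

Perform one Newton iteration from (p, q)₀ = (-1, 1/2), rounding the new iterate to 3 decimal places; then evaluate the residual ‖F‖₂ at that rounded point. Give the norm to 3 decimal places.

At (-1, 1/2): F = (-6.250, 1.750).
Jacobian J = [[3·q^2 + 5·q, 6·p·q + 5·p + 2], [-8·p·q - 5·q^2, -4·p^2 - 10·p·q + 1]].
At the point, J = [[3.250, -6.000], [2.750, 2.000]] (det J = 23.000).
Solving J·Δ = −F gives Δ = (0.087, -0.995).
Then the next iterate is (p, q)₁ = (-0.913, -0.495).
Re-evaluating at (-0.913, -0.495): F = (-3.40145, 4.27401), so ‖F‖₂ = 5.462.

5.462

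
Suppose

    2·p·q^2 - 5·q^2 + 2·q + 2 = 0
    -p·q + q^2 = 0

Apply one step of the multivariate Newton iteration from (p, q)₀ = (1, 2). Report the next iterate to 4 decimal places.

(0.5000, 1.0000)

At (1, 2): F = (-6.0000, 2.0000).
Jacobian J = [[2·q^2, 4·p·q - 10·q + 2], [-q, -p + 2·q]].
At the point, J = [[8.0000, -10.0000], [-2.0000, 3.0000]] (det J = 4.0000).
Solving J·Δ = −F gives Δ = (-0.5000, -1.0000).
Then the next iterate is (p, q)₁ = (0.5000, 1.0000).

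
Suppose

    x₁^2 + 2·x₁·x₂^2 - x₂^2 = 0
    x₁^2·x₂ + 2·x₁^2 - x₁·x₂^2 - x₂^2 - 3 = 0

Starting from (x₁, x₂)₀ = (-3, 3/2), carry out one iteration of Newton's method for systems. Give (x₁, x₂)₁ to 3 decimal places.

At (-3, 3/2): F = (-6.750, 33.000).
Jacobian J = [[2·x₁ + 2·x₂^2, 4·x₁·x₂ - 2·x₂], [2·x₁·x₂ + 4·x₁ - x₂^2, x₁^2 - 2·x₁·x₂ - 2·x₂]].
At the point, J = [[-1.500, -21.000], [-23.250, 15.000]] (det J = -510.750).
Solving J·Δ = −F gives Δ = (1.159, -0.404).
Then the next iterate is (x₁, x₂)₁ = (-1.841, 1.096).

(-1.841, 1.096)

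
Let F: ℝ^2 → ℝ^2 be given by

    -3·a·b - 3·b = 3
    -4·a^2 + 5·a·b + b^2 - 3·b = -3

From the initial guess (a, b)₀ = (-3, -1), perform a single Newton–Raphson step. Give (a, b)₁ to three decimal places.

At (-3, -1): F = (-9.000, -14.000).
Jacobian J = [[-3·b, -3·a - 3], [-8·a + 5·b, 5·a + 2·b - 3]].
At the point, J = [[3.000, 6.000], [19.000, -20.000]] (det J = -174.000).
Solving J·Δ = −F gives Δ = (1.517, 0.741).
Then the next iterate is (a, b)₁ = (-1.483, -0.259).

(-1.483, -0.259)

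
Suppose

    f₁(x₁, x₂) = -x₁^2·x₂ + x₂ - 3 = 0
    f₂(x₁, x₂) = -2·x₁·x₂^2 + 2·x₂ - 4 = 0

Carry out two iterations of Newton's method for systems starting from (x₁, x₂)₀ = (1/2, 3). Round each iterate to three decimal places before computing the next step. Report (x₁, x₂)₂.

At (1/2, 3): F = (-0.750, -7.000).
Jacobian J = [[-2·x₁·x₂, -x₁^2 + 1], [-2·x₂^2, -4·x₁·x₂ + 2]].
At the point, J = [[-3.000, 0.750], [-18.000, -4.000]] (det J = 25.500).
Solving J·Δ = −F gives Δ = (-0.324, -0.294).
Then the next iterate is (x₁, x₂)₁ = (0.176, 2.706).
Round to (0.176, 2.706) and repeat: F = (-0.37782, -1.16550), J = [[-0.95251, 0.96902], [-14.64487, 0.09498]].
Δ = (-0.078, 0.314), so (x₁, x₂)₂ = (0.098, 3.020).

(0.098, 3.020)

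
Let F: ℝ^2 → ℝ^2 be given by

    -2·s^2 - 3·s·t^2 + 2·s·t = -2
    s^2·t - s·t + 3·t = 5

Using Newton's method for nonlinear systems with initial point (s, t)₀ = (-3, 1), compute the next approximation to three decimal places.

(-1.735, 0.924)

At (-3, 1): F = (-13.000, 10.000).
Jacobian J = [[-4·s - 3·t^2 + 2·t, -6·s·t + 2·s], [2·s·t - t, s^2 - s + 3]].
At the point, J = [[11.000, 12.000], [-7.000, 15.000]] (det J = 249.000).
Solving J·Δ = −F gives Δ = (1.265, -0.076).
Then the next iterate is (s, t)₁ = (-1.735, 0.924).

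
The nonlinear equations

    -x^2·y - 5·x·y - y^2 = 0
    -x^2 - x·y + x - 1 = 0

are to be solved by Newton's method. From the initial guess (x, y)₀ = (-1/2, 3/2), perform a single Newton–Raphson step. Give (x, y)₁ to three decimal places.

(-0.571, 3.571)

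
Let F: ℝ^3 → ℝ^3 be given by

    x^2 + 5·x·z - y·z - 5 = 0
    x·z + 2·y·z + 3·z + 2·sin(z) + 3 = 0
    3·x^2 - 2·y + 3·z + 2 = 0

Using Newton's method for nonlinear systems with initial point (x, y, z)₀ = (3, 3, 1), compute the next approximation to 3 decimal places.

At (3, 3, 1): F = (16.000, 16.68294, 26.000).
Jacobian J = [[2·x + 5·z, -z, 5·x - y], [z, 2·z, x + 2·y + 2·cos(z) + 3], [6·x, -2, 3]].
At the point, J = [[11.000, -1.000, 12.000], [1.000, 2.000, 13.08060], [18.000, -2.000, 3.000]] (det J = -334.67758).
Solving J·Δ = −F gives Δ = (-2.390, -8.255, 0.170).
Then the next iterate is (x, y, z)₁ = (0.610, -5.255, 1.170).

(0.610, -5.255, 1.170)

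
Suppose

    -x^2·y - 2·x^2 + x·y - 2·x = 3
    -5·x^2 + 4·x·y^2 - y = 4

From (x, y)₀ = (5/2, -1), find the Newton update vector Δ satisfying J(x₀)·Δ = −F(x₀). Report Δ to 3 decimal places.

At (5/2, -1): F = (-16.750, -24.250).
Jacobian J = [[-2·x·y - 4·x + y - 2, -x^2 + x], [-10·x + 4·y^2, 8·x·y - 1]].
At the point, J = [[-8.000, -3.750], [-21.000, -21.000]] (det J = 89.250).
Solving J·Δ = −F gives Δ = (-2.922, 1.768).

(-2.922, 1.768)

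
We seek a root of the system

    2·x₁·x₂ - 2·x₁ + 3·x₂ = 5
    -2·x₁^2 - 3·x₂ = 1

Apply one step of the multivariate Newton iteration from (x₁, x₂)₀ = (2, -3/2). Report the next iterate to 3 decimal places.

(0.732, 0.380)

At (2, -3/2): F = (-19.500, -4.500).
Jacobian J = [[2·x₂ - 2, 2·x₁ + 3], [-4·x₁, -3]].
At the point, J = [[-5.000, 7.000], [-8.000, -3.000]] (det J = 71.000).
Solving J·Δ = −F gives Δ = (-1.268, 1.880).
Then the next iterate is (x₁, x₂)₁ = (0.732, 0.380).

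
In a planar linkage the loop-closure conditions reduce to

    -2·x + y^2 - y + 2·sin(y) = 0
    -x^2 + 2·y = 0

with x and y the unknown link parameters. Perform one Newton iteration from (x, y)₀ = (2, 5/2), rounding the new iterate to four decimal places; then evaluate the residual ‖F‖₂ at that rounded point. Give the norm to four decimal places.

0.0338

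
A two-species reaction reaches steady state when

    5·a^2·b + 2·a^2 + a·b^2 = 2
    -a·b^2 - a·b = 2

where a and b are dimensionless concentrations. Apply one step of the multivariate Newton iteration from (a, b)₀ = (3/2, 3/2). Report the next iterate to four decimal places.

At (3/2, 3/2): F = (22.7500, -7.6250).
Jacobian J = [[10·a·b + 4·a + b^2, 5·a^2 + 2·a·b], [-b^2 - b, -2·a·b - a]].
At the point, J = [[30.7500, 15.7500], [-3.7500, -6.0000]] (det J = -125.4375).
Solving J·Δ = −F gives Δ = (-0.1308, -1.1891).
Then the next iterate is (a, b)₁ = (1.3692, 0.3109).

(1.3692, 0.3109)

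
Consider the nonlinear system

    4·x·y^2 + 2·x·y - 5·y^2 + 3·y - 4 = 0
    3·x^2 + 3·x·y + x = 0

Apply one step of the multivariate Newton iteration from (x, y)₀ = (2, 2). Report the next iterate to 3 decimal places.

At (2, 2): F = (22.000, 26.000).
Jacobian J = [[4·y^2 + 2·y, 8·x·y + 2·x - 10·y + 3], [6·x + 3·y + 1, 3·x]].
At the point, J = [[20.000, 19.000], [19.000, 6.000]] (det J = -241.000).
Solving J·Δ = −F gives Δ = (-1.502, 0.423).
Then the next iterate is (x, y)₁ = (0.498, 2.423).

(0.498, 2.423)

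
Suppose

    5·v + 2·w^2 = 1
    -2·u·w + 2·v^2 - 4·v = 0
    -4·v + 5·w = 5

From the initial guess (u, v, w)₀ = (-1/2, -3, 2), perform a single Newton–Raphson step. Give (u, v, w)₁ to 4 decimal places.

(-5.0833, 0.0877, 1.0702)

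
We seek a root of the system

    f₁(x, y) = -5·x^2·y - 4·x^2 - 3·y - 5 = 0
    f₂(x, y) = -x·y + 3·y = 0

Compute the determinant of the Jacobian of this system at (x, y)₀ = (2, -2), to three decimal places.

70.000

J = [[-10·x·y - 8·x, -5·x^2 - 3], [-y, -x + 3]].
At the point, J = [[24.000, -23.000], [2.000, 1.000]].
det J = 70.000.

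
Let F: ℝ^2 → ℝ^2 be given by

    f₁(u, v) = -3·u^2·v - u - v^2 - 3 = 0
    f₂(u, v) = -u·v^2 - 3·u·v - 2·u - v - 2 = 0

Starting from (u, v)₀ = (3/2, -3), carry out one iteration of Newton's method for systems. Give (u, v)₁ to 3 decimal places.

(1.253, -2.570)

At (3/2, -3): F = (6.750, -2.000).
Jacobian J = [[-6·u·v - 1, -3·u^2 - 2·v], [-v^2 - 3·v - 2, -2·u·v - 3·u - 1]].
At the point, J = [[26.000, -0.750], [-2.000, 3.500]] (det J = 89.500).
Solving J·Δ = −F gives Δ = (-0.247, 0.430).
Then the next iterate is (u, v)₁ = (1.253, -2.570).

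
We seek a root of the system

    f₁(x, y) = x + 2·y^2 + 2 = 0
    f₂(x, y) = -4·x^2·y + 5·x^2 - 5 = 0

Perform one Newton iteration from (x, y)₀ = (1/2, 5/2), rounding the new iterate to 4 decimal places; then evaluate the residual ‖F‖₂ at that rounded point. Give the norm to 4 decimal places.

6.2585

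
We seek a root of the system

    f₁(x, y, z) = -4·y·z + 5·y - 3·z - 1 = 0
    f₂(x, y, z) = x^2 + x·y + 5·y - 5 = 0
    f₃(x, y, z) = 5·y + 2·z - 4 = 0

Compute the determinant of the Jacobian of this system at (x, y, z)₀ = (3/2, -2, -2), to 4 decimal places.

-1.0000

J = [[0, -4·z + 5, -4·y - 3], [2·x + y, x + 5, 0], [0, 5, 2]].
At the point, J = [[0.0000, 13.0000, 5.0000], [1.0000, 6.5000, 0.0000], [0.0000, 5.0000, 2.0000]].
det J = -1.0000.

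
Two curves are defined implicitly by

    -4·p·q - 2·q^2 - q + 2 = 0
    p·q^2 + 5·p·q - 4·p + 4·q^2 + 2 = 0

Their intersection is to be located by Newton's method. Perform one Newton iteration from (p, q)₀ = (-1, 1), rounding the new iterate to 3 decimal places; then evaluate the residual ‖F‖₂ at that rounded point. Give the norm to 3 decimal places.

At (-1, 1): F = (3.000, 4.000).
Jacobian J = [[-4·q, -4·p - 4·q - 1], [q^2 + 5·q - 4, 2·p·q + 5·p + 8·q]].
At the point, J = [[-4.000, -1.000], [2.000, 1.000]] (det J = -2.000).
Solving J·Δ = −F gives Δ = (3.500, -11.000).
Then the next iterate is (p, q)₁ = (2.500, -10.000).
Re-evaluating at (2.500, -10.000): F = (-88.000, 517.000), so ‖F‖₂ = 524.436.

524.436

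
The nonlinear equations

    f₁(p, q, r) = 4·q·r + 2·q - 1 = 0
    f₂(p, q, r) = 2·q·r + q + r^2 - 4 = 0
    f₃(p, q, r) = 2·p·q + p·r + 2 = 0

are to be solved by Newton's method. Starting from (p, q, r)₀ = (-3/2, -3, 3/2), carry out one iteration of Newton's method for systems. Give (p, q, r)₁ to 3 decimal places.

(-2.194, 0.750, 1.917)

At (-3/2, -3, 3/2): F = (-25.000, -13.750, 8.750).
Jacobian J = [[0, 4·r + 2, 4·q], [0, 2·r + 1, 2·q + 2·r], [2·q + r, 2·p, p]].
At the point, J = [[0.000, 8.000, -12.000], [0.000, 4.000, -3.000], [-4.500, -3.000, -1.500]] (det J = -108.000).
Solving J·Δ = −F gives Δ = (-0.694, 3.750, 0.417).
Then the next iterate is (p, q, r)₁ = (-2.194, 0.750, 1.917).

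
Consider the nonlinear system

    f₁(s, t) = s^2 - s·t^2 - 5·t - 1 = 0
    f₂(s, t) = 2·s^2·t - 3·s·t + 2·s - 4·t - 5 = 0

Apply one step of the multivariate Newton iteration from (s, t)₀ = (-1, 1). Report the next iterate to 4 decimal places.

(-2.2222, 0.8889)

At (-1, 1): F = (-4.0000, -6.0000).
Jacobian J = [[2·s - t^2, -2·s·t - 5], [4·s·t - 3·t + 2, 2·s^2 - 3·s - 4]].
At the point, J = [[-3.0000, -3.0000], [-5.0000, 1.0000]] (det J = -18.0000).
Solving J·Δ = −F gives Δ = (-1.2222, -0.1111).
Then the next iterate is (s, t)₁ = (-2.2222, 0.8889).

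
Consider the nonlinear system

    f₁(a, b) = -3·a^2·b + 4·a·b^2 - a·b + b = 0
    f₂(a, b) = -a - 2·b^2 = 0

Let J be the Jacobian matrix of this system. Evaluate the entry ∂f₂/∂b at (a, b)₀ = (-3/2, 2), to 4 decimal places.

∂f₂/∂b = -4·b.
At (-3/2, 2) this is -8.0000.

-8.0000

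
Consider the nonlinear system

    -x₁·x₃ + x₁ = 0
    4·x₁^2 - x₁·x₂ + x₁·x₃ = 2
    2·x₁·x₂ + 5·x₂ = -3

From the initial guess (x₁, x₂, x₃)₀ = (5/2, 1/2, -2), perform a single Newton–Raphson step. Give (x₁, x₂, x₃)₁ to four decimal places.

At (5/2, 1/2, -2): F = (7.5000, 16.7500, 8.0000).
Jacobian J = [[-x₃ + 1, 0, -x₁], [8·x₁ - x₂ + x₃, -x₁, x₁], [2·x₂, 2·x₁ + 5, 0]].
At the point, J = [[3.0000, 0.0000, -2.5000], [17.5000, -2.5000, 2.5000], [1.0000, 10.0000, 0.0000]] (det J = -518.7500).
Solving J·Δ = −F gives Δ = (-1.2651, -0.6735, 1.4819).
Then the next iterate is (x₁, x₂, x₃)₁ = (1.2349, -0.1735, -0.5181).

(1.2349, -0.1735, -0.5181)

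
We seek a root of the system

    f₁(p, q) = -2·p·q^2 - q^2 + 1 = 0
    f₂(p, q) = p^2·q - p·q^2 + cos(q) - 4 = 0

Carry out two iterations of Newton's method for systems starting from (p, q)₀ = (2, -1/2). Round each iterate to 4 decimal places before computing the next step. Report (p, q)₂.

(1.5157, -1.3587)

At (2, -1/2): F = (-0.2500, -5.622417).
Jacobian J = [[-2·q^2, -4·p·q - 2·q], [2·p·q - q^2, p^2 - 2·p·q - sin(q)]].
At the point, J = [[-0.5000, 5.0000], [-2.2500, 6.479426]] (det J = 8.010287).
Solving J·Δ = −F gives Δ = (-3.3073, -0.2807).
Then the next iterate is (p, q)₁ = (-1.3073, -0.7807).
Round to (-1.3073, -0.7807) and repeat: F = (1.984087, -3.827032), J = [[-1.218985, -2.521036], [1.431726, 0.371592]].
Δ = (2.8230, -0.5780), so (p, q)₂ = (1.5157, -1.3587).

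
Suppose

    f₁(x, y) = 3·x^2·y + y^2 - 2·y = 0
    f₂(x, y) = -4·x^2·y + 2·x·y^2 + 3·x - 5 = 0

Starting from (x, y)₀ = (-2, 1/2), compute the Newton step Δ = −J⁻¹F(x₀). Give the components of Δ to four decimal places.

At (-2, 1/2): F = (5.2500, -20.0000).
Jacobian J = [[6·x·y, 3·x^2 + 2·y - 2], [-8·x·y + 2·y^2 + 3, -4·x^2 + 4·x·y]].
At the point, J = [[-6.0000, 11.0000], [11.5000, -20.0000]] (det J = -6.5000).
Solving J·Δ = −F gives Δ = (17.6923, 9.1731).

(17.6923, 9.1731)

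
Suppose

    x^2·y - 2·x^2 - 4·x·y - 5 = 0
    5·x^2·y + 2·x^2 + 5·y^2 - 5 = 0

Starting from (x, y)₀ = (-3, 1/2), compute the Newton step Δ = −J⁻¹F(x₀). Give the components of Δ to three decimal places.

(1.523, 0.088)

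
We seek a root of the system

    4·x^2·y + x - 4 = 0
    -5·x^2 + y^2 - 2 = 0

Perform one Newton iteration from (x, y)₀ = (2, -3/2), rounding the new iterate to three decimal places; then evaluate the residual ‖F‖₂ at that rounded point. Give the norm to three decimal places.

At (2, -3/2): F = (-26.000, -19.750).
Jacobian J = [[8·x·y + 1, 4·x^2], [-10·x, 2·y]].
At the point, J = [[-23.000, 16.000], [-20.000, -3.000]] (det J = 389.000).
Solving J·Δ = −F gives Δ = (-1.013, 0.169).
Then the next iterate is (x, y)₁ = (0.987, -1.331).
Re-evaluating at (0.987, -1.331): F = (-8.19948, -5.09928), so ‖F‖₂ = 9.656.

9.656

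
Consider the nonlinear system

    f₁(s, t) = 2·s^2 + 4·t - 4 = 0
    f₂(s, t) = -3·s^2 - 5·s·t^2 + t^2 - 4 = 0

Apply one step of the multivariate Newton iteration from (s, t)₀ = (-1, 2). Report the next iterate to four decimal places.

(0.9000, 2.4000)

At (-1, 2): F = (6.0000, 17.0000).
Jacobian J = [[4·s, 4], [-6·s - 5·t^2, -10·s·t + 2·t]].
At the point, J = [[-4.0000, 4.0000], [-14.0000, 24.0000]] (det J = -40.0000).
Solving J·Δ = −F gives Δ = (1.9000, 0.4000).
Then the next iterate is (s, t)₁ = (0.9000, 2.4000).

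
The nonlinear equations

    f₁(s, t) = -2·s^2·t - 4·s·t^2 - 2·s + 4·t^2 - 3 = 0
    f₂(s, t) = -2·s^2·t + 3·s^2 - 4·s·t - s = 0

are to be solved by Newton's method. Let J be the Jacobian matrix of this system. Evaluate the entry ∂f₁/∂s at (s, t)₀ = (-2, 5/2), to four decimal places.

-7.0000

∂f₁/∂s = -4·s·t - 4·t^2 - 2.
At (-2, 5/2) this is -7.0000.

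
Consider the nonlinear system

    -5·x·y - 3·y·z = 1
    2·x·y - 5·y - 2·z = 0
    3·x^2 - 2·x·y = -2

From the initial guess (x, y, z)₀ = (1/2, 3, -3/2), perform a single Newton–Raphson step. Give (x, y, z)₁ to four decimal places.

(0.8971, 1.5588, -1.9265)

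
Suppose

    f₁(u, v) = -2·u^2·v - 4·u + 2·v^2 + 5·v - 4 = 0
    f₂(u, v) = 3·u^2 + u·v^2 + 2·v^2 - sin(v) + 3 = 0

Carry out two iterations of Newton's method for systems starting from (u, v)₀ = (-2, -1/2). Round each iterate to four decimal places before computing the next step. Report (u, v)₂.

(-1.5882, 0.7048)

At (-2, -1/2): F = (6.0000, 15.479426).
Jacobian J = [[-4·u·v - 4, -2·u^2 + 4·v + 5], [6·u + v^2, 2·u·v + 4·v - cos(v)]].
At the point, J = [[-8.0000, -5.0000], [-11.7500, -0.877583]] (det J = -51.729340).
Solving J·Δ = −F gives Δ = (1.3944, -1.0310).
Then the next iterate is (u, v)₁ = (-0.6056, -1.5310).
Round to (-0.6056, -1.5310) and repeat: F = (-3.421685, 8.367882), J = [[-7.708694, -1.857503], [-1.289639, -4.309439]].
Δ = (-0.9826, 2.2358), so (u, v)₂ = (-1.5882, 0.7048).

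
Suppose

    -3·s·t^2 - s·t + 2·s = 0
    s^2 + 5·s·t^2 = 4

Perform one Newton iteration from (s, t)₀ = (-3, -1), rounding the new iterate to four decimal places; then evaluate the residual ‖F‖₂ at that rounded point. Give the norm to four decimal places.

At (-3, -1): F = (0.0000, -10.0000).
Jacobian J = [[-3·t^2 - t + 2, -6·s·t - s], [2·s + 5·t^2, 10·s·t]].
At the point, J = [[0.0000, -15.0000], [-1.0000, 30.0000]] (det J = -15.0000).
Solving J·Δ = −F gives Δ = (-10.0000, 0.0000).
Then the next iterate is (s, t)₁ = (-13.0000, -1.0000).
Re-evaluating at (-13.0000, -1.0000): F = (0.0000, 100.0000), so ‖F‖₂ = 100.0000.

100.0000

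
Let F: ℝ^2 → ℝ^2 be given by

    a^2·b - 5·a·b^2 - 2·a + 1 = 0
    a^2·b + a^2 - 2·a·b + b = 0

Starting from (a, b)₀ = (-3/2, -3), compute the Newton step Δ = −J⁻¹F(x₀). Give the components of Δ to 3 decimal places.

(1.091, 0.544)

At (-3/2, -3): F = (64.750, -16.500).
Jacobian J = [[2·a·b - 5·b^2 - 2, a^2 - 10·a·b], [2·a·b + 2·a - 2·b, a^2 - 2·a + 1]].
At the point, J = [[-38.000, -42.750], [12.000, 6.250]] (det J = 275.500).
Solving J·Δ = −F gives Δ = (1.091, 0.544).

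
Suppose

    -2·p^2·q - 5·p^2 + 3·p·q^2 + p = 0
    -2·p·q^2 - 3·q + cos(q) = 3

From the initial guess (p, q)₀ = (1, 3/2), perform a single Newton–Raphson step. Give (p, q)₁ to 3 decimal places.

At (1, 3/2): F = (-0.250, -11.92926).
Jacobian J = [[-4·p·q - 10·p + 3·q^2 + 1, -2·p^2 + 6·p·q], [-2·q^2, -4·p·q - sin(q) - 3]].
At the point, J = [[-8.250, 7.000], [-4.500, -9.99749]] (det J = 113.97933).
Solving J·Δ = −F gives Δ = (-0.755, -0.854).
Then the next iterate is (p, q)₁ = (0.245, 0.646).

(0.245, 0.646)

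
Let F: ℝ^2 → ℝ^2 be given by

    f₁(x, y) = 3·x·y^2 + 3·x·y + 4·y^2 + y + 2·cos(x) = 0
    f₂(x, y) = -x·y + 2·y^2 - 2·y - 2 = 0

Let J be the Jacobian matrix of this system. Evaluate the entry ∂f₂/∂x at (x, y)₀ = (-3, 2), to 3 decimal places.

-2.000

∂f₂/∂x = -y.
At (-3, 2) this is -2.000.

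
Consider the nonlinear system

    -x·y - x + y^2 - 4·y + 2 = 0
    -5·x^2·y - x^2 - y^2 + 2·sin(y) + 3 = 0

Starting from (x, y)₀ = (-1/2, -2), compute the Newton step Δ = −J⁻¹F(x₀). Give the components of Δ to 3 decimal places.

At (-1/2, -2): F = (13.500, -0.56859).
Jacobian J = [[-y - 1, -x + 2·y - 4], [-10·x·y - 2·x, -5·x^2 - 2·y + 2·cos(y)]].
At the point, J = [[1.000, -7.500], [-9.000, 1.91771]] (det J = -65.58229).
Solving J·Δ = −F gives Δ = (0.330, 1.844).

(0.330, 1.844)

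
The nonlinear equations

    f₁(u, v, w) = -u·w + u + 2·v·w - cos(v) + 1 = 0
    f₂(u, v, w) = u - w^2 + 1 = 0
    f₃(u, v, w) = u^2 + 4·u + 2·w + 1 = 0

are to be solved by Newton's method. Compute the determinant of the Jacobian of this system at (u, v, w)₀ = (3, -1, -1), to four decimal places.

-51.1465

J = [[-w + 1, 2·w + sin(v), -u + 2·v], [1, 0, -2·w], [2·u + 4, 0, 2]].
At the point, J = [[2.0000, -2.841471, -5.0000], [1.0000, 0.0000, 2.0000], [10.0000, 0.0000, 2.0000]].
det J = -51.1465.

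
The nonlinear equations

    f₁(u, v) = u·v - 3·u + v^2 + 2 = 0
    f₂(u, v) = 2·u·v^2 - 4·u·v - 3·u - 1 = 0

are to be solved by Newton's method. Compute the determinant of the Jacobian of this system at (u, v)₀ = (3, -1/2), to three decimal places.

64.000

J = [[v - 3, u + 2·v], [2·v^2 - 4·v - 3, 4·u·v - 4·u]].
At the point, J = [[-3.500, 2.000], [-0.500, -18.000]].
det J = 64.000.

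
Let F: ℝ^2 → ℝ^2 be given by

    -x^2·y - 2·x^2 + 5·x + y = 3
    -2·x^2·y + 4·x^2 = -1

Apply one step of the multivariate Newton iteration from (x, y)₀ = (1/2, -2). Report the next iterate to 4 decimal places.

At (1/2, -2): F = (-2.5000, 3.0000).
Jacobian J = [[-2·x·y - 4·x + 5, -x^2 + 1], [-4·x·y + 8·x, -2·x^2]].
At the point, J = [[5.0000, 0.7500], [8.0000, -0.5000]] (det J = -8.5000).
Solving J·Δ = −F gives Δ = (-0.1176, 4.1176).
Then the next iterate is (x, y)₁ = (0.3824, 2.1176).

(0.3824, 2.1176)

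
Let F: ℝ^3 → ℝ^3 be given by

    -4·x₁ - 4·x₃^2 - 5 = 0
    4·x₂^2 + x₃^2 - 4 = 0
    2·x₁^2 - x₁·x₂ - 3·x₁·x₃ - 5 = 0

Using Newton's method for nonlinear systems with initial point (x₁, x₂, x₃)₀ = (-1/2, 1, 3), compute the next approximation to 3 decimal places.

(-0.655, 1.074, 1.401)

At (-1/2, 1, 3): F = (-39.000, 9.000, 0.500).
Jacobian J = [[-4, 0, -8·x₃], [0, 8·x₂, 2·x₃], [4·x₁ - x₂ - 3·x₃, -x₁, -3·x₁]].
At the point, J = [[-4.000, 0.000, -24.000], [0.000, 8.000, 6.000], [-12.000, 0.500, 1.500]] (det J = -2340.000).
Solving J·Δ = −F gives Δ = (-0.155, 0.074, -1.599).
Then the next iterate is (x₁, x₂, x₃)₁ = (-0.655, 1.074, 1.401).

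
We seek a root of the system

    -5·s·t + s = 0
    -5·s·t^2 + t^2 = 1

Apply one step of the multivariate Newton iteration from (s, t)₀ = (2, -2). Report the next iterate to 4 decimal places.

(-0.1531, -2.1684)

At (2, -2): F = (22.0000, -37.0000).
Jacobian J = [[-5·t + 1, -5·s], [-5·t^2, -10·s·t + 2·t]].
At the point, J = [[11.0000, -10.0000], [-20.0000, 36.0000]] (det J = 196.0000).
Solving J·Δ = −F gives Δ = (-2.1531, -0.1684).
Then the next iterate is (s, t)₁ = (-0.1531, -2.1684).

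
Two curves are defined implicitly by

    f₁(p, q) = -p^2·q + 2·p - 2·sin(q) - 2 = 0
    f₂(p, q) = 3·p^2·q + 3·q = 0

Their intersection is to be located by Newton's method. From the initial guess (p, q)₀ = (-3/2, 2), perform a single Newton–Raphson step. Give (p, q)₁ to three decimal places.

At (-3/2, 2): F = (-11.31859, 19.500).
Jacobian J = [[-2·p·q + 2, -p^2 - 2·cos(q)], [6·p·q, 3·p^2 + 3]].
At the point, J = [[8.000, -1.41771], [-18.000, 9.750]] (det J = 52.48129).
Solving J·Δ = −F gives Δ = (1.576, 0.910).
Then the next iterate is (p, q)₁ = (0.076, 2.910).

(0.076, 2.910)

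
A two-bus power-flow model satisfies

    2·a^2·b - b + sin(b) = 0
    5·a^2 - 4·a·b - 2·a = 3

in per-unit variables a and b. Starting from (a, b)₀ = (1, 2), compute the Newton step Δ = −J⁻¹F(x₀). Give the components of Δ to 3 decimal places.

(-0.218, -2.000)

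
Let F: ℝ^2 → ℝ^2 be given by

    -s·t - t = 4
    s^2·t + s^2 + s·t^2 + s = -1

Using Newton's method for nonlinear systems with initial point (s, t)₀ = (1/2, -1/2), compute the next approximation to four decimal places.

At (1/2, -1/2): F = (-3.2500, 1.7500).
Jacobian J = [[-t, -s - 1], [2·s·t + 2·s + t^2 + 1, s^2 + 2·s·t]].
At the point, J = [[0.5000, -1.5000], [1.7500, -0.2500]] (det J = 2.5000).
Solving J·Δ = −F gives Δ = (-1.3750, -2.6250).
Then the next iterate is (s, t)₁ = (-0.8750, -3.1250).

(-0.8750, -3.1250)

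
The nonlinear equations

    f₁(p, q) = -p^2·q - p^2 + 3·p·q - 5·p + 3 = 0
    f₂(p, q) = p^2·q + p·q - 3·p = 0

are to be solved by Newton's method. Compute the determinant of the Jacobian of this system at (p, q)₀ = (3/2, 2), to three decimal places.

-41.250

J = [[-2·p·q - 2·p + 3·q - 5, -p^2 + 3·p], [2·p·q + q - 3, p^2 + p]].
At the point, J = [[-8.000, 2.250], [5.000, 3.750]].
det J = -41.250.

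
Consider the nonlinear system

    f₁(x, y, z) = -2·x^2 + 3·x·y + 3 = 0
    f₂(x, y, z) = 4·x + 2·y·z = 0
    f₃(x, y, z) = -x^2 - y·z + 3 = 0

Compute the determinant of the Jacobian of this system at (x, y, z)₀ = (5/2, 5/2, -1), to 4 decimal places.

-112.5000

J = [[-4·x + 3·y, 3·x, 0], [4, 2·z, 2·y], [-2·x, -z, -y]].
At the point, J = [[-2.5000, 7.5000, 0.0000], [4.0000, -2.0000, 5.0000], [-5.0000, 1.0000, -2.5000]].
det J = -112.5000.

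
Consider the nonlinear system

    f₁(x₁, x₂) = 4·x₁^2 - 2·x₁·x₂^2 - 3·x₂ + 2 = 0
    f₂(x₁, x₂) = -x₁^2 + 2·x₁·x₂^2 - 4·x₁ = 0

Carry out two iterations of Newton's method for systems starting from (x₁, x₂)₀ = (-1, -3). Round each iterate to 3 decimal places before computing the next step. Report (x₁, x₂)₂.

At (-1, -3): F = (33.000, -15.000).
Jacobian J = [[8·x₁ - 2·x₂^2, -4·x₁·x₂ - 3], [-2·x₁ + 2·x₂^2 - 4, 4·x₁·x₂]].
At the point, J = [[-26.000, -15.000], [16.000, 12.000]] (det J = -72.000).
Solving J·Δ = −F gives Δ = (2.375, -1.917).
Then the next iterate is (x₁, x₂)₁ = (1.375, -4.917).
Round to (1.375, -4.917) and repeat: F = (-42.17294, 59.09582), J = [[-37.35378, 24.04350], [41.60378, -27.04350]].
Δ = (28.387, 45.856), so (x₁, x₂)₂ = (29.762, 40.939).

(29.762, 40.939)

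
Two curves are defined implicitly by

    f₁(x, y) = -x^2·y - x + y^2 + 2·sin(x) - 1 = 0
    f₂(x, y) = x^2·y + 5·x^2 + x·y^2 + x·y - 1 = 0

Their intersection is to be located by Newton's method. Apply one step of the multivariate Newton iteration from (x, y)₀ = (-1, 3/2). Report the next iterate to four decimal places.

At (-1, 3/2): F = (-0.932942, 1.7500).
Jacobian J = [[-2·x·y + 2·cos(x) - 1, -x^2 + 2·y], [2·x·y + 10·x + y^2 + y, x^2 + 2·x·y + x]].
At the point, J = [[3.080605, 2.0000], [-9.2500, -3.0000]] (det J = 9.258186).
Solving J·Δ = −F gives Δ = (0.0757, 0.3498).
Then the next iterate is (x, y)₁ = (-0.9243, 1.8498).

(-0.9243, 1.8498)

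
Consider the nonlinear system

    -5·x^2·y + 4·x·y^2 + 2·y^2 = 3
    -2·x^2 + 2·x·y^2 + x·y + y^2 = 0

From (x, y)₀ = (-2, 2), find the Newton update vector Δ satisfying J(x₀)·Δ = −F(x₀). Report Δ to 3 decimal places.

At (-2, 2): F = (-67.000, -24.000).
Jacobian J = [[-10·x·y + 4·y^2, -5·x^2 + 8·x·y + 4·y], [-4·x + 2·y^2 + y, 4·x·y + x + 2·y]].
At the point, J = [[56.000, -44.000], [18.000, -14.000]] (det J = 8.000).
Solving J·Δ = −F gives Δ = (14.750, 17.250).

(14.750, 17.250)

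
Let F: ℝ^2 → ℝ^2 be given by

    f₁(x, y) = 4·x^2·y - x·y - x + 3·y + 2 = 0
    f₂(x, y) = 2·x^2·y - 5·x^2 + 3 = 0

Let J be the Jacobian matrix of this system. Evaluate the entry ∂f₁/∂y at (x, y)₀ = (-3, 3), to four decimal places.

∂f₁/∂y = 4·x^2 - x + 3.
At (-3, 3) this is 42.0000.

42.0000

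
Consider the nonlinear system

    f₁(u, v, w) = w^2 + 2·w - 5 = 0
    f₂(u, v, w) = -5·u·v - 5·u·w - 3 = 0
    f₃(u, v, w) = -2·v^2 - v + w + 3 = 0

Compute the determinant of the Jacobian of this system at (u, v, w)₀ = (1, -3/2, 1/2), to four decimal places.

75.0000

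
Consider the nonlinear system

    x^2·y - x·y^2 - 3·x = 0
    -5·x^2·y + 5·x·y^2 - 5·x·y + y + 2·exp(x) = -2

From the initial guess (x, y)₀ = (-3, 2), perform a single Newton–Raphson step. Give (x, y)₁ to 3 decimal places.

At (-3, 2): F = (39.000, -115.90043).
Jacobian J = [[2·x·y - y^2 - 3, x^2 - 2·x·y], [-10·x·y + 5·y^2 - 5·y + 2·exp(x), -5·x^2 + 10·x·y - 5·x + 1]].
At the point, J = [[-19.000, 21.000], [70.09957, -89.000]] (det J = 218.90894).
Solving J·Δ = −F gives Δ = (4.738, 2.429).
Then the next iterate is (x, y)₁ = (1.738, 4.429).

(1.738, 4.429)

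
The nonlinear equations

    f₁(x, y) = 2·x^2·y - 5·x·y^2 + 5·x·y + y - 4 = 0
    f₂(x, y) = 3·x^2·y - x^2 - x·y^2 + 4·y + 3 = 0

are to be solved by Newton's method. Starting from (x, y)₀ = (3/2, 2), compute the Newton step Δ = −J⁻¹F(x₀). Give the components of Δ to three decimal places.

(-1.212, -0.613)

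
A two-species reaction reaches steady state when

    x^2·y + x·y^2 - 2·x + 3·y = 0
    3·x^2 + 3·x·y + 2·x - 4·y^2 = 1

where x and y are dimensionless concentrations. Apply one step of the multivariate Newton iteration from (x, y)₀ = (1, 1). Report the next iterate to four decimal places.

(0.5352, 0.5775)

At (1, 1): F = (3.0000, 3.0000).
Jacobian J = [[2·x·y + y^2 - 2, x^2 + 2·x·y + 3], [6·x + 3·y + 2, 3·x - 8·y]].
At the point, J = [[1.0000, 6.0000], [11.0000, -5.0000]] (det J = -71.0000).
Solving J·Δ = −F gives Δ = (-0.4648, -0.4225).
Then the next iterate is (x, y)₁ = (0.5352, 0.5775).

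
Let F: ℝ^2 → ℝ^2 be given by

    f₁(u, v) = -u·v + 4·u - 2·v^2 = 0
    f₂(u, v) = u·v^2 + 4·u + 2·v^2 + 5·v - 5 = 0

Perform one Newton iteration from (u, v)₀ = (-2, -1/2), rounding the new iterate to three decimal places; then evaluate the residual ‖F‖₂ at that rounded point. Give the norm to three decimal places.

At (-2, -1/2): F = (-9.500, -15.500).
Jacobian J = [[-v + 4, -u - 4·v], [v^2 + 4, 2·u·v + 4·v + 5]].
At the point, J = [[4.500, 4.000], [4.250, 5.000]] (det J = 5.500).
Solving J·Δ = −F gives Δ = (-2.636, 5.341).
Then the next iterate is (u, v)₁ = (-4.636, 4.841).
Re-evaluating at (-4.636, 4.841): F = (-42.97169, -61.11440), so ‖F‖₂ = 74.710.

74.710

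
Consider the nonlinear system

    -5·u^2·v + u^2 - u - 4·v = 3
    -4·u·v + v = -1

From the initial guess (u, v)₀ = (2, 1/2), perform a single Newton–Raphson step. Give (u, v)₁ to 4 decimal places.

At (2, 1/2): F = (-13.0000, -2.5000).
Jacobian J = [[-10·u·v + 2·u - 1, -5·u^2 - 4], [-4·v, -4·u + 1]].
At the point, J = [[-7.0000, -24.0000], [-2.0000, -7.0000]] (det J = 1.0000).
Solving J·Δ = −F gives Δ = (-31.0000, 8.5000).
Then the next iterate is (u, v)₁ = (-29.0000, 9.0000).

(-29.0000, 9.0000)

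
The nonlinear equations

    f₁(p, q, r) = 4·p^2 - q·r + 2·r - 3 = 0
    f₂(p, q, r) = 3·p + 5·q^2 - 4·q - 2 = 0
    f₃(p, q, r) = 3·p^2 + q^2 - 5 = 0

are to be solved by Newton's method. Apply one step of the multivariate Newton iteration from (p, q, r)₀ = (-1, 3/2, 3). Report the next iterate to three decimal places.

At (-1, 3/2, 3): F = (2.500, 0.250, 0.250).
Jacobian J = [[8·p, -r, -q + 2], [3, 10·q - 4, 0], [6·p, 2·q, 0]].
At the point, J = [[-8.000, -3.000, 0.500], [3.000, 11.000, 0.000], [-6.000, 3.000, 0.000]] (det J = 37.500).
Solving J·Δ = −F gives Δ = (0.027, -0.030, -4.753).
Then the next iterate is (p, q, r)₁ = (-0.973, 1.470, -1.753).

(-0.973, 1.470, -1.753)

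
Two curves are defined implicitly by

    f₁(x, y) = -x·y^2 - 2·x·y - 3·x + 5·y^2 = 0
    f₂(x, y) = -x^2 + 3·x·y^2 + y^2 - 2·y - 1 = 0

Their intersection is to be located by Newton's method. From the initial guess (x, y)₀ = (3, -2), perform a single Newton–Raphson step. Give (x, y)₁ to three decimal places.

(2.933, -1.200)

At (3, -2): F = (11.000, 34.000).
Jacobian J = [[-y^2 - 2·y - 3, -2·x·y - 2·x + 10·y], [-2·x + 3·y^2, 6·x·y + 2·y - 2]].
At the point, J = [[-3.000, -14.000], [6.000, -42.000]] (det J = 210.000).
Solving J·Δ = −F gives Δ = (-0.067, 0.800).
Then the next iterate is (x, y)₁ = (2.933, -1.200).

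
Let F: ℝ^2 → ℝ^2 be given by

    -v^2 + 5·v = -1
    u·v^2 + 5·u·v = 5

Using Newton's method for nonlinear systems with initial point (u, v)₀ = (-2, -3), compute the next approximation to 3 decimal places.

(-0.136, -0.909)

At (-2, -3): F = (-23.000, 7.000).
Jacobian J = [[0, -2·v + 5], [v^2 + 5·v, 2·u·v + 5·u]].
At the point, J = [[0.000, 11.000], [-6.000, 2.000]] (det J = 66.000).
Solving J·Δ = −F gives Δ = (1.864, 2.091).
Then the next iterate is (u, v)₁ = (-0.136, -0.909).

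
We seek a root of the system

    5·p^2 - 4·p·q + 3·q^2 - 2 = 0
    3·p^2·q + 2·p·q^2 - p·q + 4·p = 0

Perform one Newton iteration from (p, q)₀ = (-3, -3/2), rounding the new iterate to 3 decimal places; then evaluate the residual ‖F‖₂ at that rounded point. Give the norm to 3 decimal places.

22.164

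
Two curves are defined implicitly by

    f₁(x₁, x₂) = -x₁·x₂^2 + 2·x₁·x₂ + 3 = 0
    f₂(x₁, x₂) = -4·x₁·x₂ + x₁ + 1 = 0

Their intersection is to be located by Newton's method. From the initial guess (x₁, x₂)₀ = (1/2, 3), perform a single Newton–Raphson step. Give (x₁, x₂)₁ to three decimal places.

At (1/2, 3): F = (1.500, -4.500).
Jacobian J = [[-x₂^2 + 2·x₂, -2·x₁·x₂ + 2·x₁], [-4·x₂ + 1, -4·x₁]].
At the point, J = [[-3.000, -2.000], [-11.000, -2.000]] (det J = -16.000).
Solving J·Δ = −F gives Δ = (-0.750, 1.875).
Then the next iterate is (x₁, x₂)₁ = (-0.250, 4.875).

(-0.250, 4.875)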